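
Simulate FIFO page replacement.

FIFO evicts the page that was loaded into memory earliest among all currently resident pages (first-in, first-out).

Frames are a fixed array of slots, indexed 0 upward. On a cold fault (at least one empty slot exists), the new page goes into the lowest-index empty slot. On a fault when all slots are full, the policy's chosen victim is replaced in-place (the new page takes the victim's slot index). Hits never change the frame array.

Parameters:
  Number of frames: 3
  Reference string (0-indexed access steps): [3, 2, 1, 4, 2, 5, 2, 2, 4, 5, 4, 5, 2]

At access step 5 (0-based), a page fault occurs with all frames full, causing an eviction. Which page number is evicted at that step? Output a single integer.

Step 0: ref 3 -> FAULT, frames=[3,-,-]
Step 1: ref 2 -> FAULT, frames=[3,2,-]
Step 2: ref 1 -> FAULT, frames=[3,2,1]
Step 3: ref 4 -> FAULT, evict 3, frames=[4,2,1]
Step 4: ref 2 -> HIT, frames=[4,2,1]
Step 5: ref 5 -> FAULT, evict 2, frames=[4,5,1]
At step 5: evicted page 2

Answer: 2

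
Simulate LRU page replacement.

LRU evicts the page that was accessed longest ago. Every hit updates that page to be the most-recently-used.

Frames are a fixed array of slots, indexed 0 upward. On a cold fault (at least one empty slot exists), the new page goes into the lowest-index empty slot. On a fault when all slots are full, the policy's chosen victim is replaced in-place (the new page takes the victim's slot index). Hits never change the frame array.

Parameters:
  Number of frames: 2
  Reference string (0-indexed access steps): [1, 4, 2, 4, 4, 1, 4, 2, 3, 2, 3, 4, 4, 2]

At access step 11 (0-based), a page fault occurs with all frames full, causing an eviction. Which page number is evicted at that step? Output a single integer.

Step 0: ref 1 -> FAULT, frames=[1,-]
Step 1: ref 4 -> FAULT, frames=[1,4]
Step 2: ref 2 -> FAULT, evict 1, frames=[2,4]
Step 3: ref 4 -> HIT, frames=[2,4]
Step 4: ref 4 -> HIT, frames=[2,4]
Step 5: ref 1 -> FAULT, evict 2, frames=[1,4]
Step 6: ref 4 -> HIT, frames=[1,4]
Step 7: ref 2 -> FAULT, evict 1, frames=[2,4]
Step 8: ref 3 -> FAULT, evict 4, frames=[2,3]
Step 9: ref 2 -> HIT, frames=[2,3]
Step 10: ref 3 -> HIT, frames=[2,3]
Step 11: ref 4 -> FAULT, evict 2, frames=[4,3]
At step 11: evicted page 2

Answer: 2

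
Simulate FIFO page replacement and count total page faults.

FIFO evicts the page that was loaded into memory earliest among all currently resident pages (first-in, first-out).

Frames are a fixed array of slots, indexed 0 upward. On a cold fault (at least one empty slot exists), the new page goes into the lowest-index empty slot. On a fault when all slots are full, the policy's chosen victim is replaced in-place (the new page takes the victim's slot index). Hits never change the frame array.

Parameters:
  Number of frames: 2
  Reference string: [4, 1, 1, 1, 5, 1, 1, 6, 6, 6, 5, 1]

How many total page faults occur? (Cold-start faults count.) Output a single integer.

Answer: 5

Derivation:
Step 0: ref 4 → FAULT, frames=[4,-]
Step 1: ref 1 → FAULT, frames=[4,1]
Step 2: ref 1 → HIT, frames=[4,1]
Step 3: ref 1 → HIT, frames=[4,1]
Step 4: ref 5 → FAULT (evict 4), frames=[5,1]
Step 5: ref 1 → HIT, frames=[5,1]
Step 6: ref 1 → HIT, frames=[5,1]
Step 7: ref 6 → FAULT (evict 1), frames=[5,6]
Step 8: ref 6 → HIT, frames=[5,6]
Step 9: ref 6 → HIT, frames=[5,6]
Step 10: ref 5 → HIT, frames=[5,6]
Step 11: ref 1 → FAULT (evict 5), frames=[1,6]
Total faults: 5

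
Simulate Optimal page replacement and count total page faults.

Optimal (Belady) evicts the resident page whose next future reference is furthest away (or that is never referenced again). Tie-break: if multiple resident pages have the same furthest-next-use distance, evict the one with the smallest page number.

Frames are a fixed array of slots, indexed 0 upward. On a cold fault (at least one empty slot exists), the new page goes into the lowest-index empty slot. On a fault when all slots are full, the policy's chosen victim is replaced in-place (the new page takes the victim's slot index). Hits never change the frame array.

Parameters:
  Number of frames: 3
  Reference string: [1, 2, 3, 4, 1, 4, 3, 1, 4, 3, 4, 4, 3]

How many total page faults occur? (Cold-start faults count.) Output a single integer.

Answer: 4

Derivation:
Step 0: ref 1 → FAULT, frames=[1,-,-]
Step 1: ref 2 → FAULT, frames=[1,2,-]
Step 2: ref 3 → FAULT, frames=[1,2,3]
Step 3: ref 4 → FAULT (evict 2), frames=[1,4,3]
Step 4: ref 1 → HIT, frames=[1,4,3]
Step 5: ref 4 → HIT, frames=[1,4,3]
Step 6: ref 3 → HIT, frames=[1,4,3]
Step 7: ref 1 → HIT, frames=[1,4,3]
Step 8: ref 4 → HIT, frames=[1,4,3]
Step 9: ref 3 → HIT, frames=[1,4,3]
Step 10: ref 4 → HIT, frames=[1,4,3]
Step 11: ref 4 → HIT, frames=[1,4,3]
Step 12: ref 3 → HIT, frames=[1,4,3]
Total faults: 4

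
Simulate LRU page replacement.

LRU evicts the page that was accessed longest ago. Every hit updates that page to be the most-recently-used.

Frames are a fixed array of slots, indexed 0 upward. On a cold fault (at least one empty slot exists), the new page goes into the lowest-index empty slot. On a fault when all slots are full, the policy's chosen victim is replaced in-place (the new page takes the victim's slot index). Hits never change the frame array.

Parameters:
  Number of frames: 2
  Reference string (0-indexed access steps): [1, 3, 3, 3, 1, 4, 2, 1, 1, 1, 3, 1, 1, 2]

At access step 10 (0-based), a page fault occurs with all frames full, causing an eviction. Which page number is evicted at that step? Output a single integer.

Step 0: ref 1 -> FAULT, frames=[1,-]
Step 1: ref 3 -> FAULT, frames=[1,3]
Step 2: ref 3 -> HIT, frames=[1,3]
Step 3: ref 3 -> HIT, frames=[1,3]
Step 4: ref 1 -> HIT, frames=[1,3]
Step 5: ref 4 -> FAULT, evict 3, frames=[1,4]
Step 6: ref 2 -> FAULT, evict 1, frames=[2,4]
Step 7: ref 1 -> FAULT, evict 4, frames=[2,1]
Step 8: ref 1 -> HIT, frames=[2,1]
Step 9: ref 1 -> HIT, frames=[2,1]
Step 10: ref 3 -> FAULT, evict 2, frames=[3,1]
At step 10: evicted page 2

Answer: 2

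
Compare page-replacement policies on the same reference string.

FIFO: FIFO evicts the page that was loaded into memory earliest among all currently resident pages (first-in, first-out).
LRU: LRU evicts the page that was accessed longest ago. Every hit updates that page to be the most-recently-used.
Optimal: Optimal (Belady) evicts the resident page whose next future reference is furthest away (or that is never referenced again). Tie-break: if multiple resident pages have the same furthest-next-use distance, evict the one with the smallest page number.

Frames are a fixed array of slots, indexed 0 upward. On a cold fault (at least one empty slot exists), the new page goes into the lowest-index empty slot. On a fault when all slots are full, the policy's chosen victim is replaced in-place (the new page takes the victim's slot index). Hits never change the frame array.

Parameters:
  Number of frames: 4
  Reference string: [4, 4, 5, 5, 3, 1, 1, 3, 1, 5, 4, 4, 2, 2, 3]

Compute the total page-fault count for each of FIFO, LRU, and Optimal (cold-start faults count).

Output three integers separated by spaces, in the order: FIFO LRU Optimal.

Answer: 5 6 5

Derivation:
--- FIFO ---
  step 0: ref 4 -> FAULT, frames=[4,-,-,-] (faults so far: 1)
  step 1: ref 4 -> HIT, frames=[4,-,-,-] (faults so far: 1)
  step 2: ref 5 -> FAULT, frames=[4,5,-,-] (faults so far: 2)
  step 3: ref 5 -> HIT, frames=[4,5,-,-] (faults so far: 2)
  step 4: ref 3 -> FAULT, frames=[4,5,3,-] (faults so far: 3)
  step 5: ref 1 -> FAULT, frames=[4,5,3,1] (faults so far: 4)
  step 6: ref 1 -> HIT, frames=[4,5,3,1] (faults so far: 4)
  step 7: ref 3 -> HIT, frames=[4,5,3,1] (faults so far: 4)
  step 8: ref 1 -> HIT, frames=[4,5,3,1] (faults so far: 4)
  step 9: ref 5 -> HIT, frames=[4,5,3,1] (faults so far: 4)
  step 10: ref 4 -> HIT, frames=[4,5,3,1] (faults so far: 4)
  step 11: ref 4 -> HIT, frames=[4,5,3,1] (faults so far: 4)
  step 12: ref 2 -> FAULT, evict 4, frames=[2,5,3,1] (faults so far: 5)
  step 13: ref 2 -> HIT, frames=[2,5,3,1] (faults so far: 5)
  step 14: ref 3 -> HIT, frames=[2,5,3,1] (faults so far: 5)
  FIFO total faults: 5
--- LRU ---
  step 0: ref 4 -> FAULT, frames=[4,-,-,-] (faults so far: 1)
  step 1: ref 4 -> HIT, frames=[4,-,-,-] (faults so far: 1)
  step 2: ref 5 -> FAULT, frames=[4,5,-,-] (faults so far: 2)
  step 3: ref 5 -> HIT, frames=[4,5,-,-] (faults so far: 2)
  step 4: ref 3 -> FAULT, frames=[4,5,3,-] (faults so far: 3)
  step 5: ref 1 -> FAULT, frames=[4,5,3,1] (faults so far: 4)
  step 6: ref 1 -> HIT, frames=[4,5,3,1] (faults so far: 4)
  step 7: ref 3 -> HIT, frames=[4,5,3,1] (faults so far: 4)
  step 8: ref 1 -> HIT, frames=[4,5,3,1] (faults so far: 4)
  step 9: ref 5 -> HIT, frames=[4,5,3,1] (faults so far: 4)
  step 10: ref 4 -> HIT, frames=[4,5,3,1] (faults so far: 4)
  step 11: ref 4 -> HIT, frames=[4,5,3,1] (faults so far: 4)
  step 12: ref 2 -> FAULT, evict 3, frames=[4,5,2,1] (faults so far: 5)
  step 13: ref 2 -> HIT, frames=[4,5,2,1] (faults so far: 5)
  step 14: ref 3 -> FAULT, evict 1, frames=[4,5,2,3] (faults so far: 6)
  LRU total faults: 6
--- Optimal ---
  step 0: ref 4 -> FAULT, frames=[4,-,-,-] (faults so far: 1)
  step 1: ref 4 -> HIT, frames=[4,-,-,-] (faults so far: 1)
  step 2: ref 5 -> FAULT, frames=[4,5,-,-] (faults so far: 2)
  step 3: ref 5 -> HIT, frames=[4,5,-,-] (faults so far: 2)
  step 4: ref 3 -> FAULT, frames=[4,5,3,-] (faults so far: 3)
  step 5: ref 1 -> FAULT, frames=[4,5,3,1] (faults so far: 4)
  step 6: ref 1 -> HIT, frames=[4,5,3,1] (faults so far: 4)
  step 7: ref 3 -> HIT, frames=[4,5,3,1] (faults so far: 4)
  step 8: ref 1 -> HIT, frames=[4,5,3,1] (faults so far: 4)
  step 9: ref 5 -> HIT, frames=[4,5,3,1] (faults so far: 4)
  step 10: ref 4 -> HIT, frames=[4,5,3,1] (faults so far: 4)
  step 11: ref 4 -> HIT, frames=[4,5,3,1] (faults so far: 4)
  step 12: ref 2 -> FAULT, evict 1, frames=[4,5,3,2] (faults so far: 5)
  step 13: ref 2 -> HIT, frames=[4,5,3,2] (faults so far: 5)
  step 14: ref 3 -> HIT, frames=[4,5,3,2] (faults so far: 5)
  Optimal total faults: 5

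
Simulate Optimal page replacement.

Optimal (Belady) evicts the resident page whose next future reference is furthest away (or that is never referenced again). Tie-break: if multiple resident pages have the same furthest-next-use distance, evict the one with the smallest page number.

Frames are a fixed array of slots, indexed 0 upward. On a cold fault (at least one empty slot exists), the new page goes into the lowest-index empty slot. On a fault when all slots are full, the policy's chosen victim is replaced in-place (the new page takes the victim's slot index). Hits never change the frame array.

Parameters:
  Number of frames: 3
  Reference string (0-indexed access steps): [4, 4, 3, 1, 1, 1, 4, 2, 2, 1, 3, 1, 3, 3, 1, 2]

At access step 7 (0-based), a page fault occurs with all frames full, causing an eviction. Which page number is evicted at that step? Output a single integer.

Answer: 4

Derivation:
Step 0: ref 4 -> FAULT, frames=[4,-,-]
Step 1: ref 4 -> HIT, frames=[4,-,-]
Step 2: ref 3 -> FAULT, frames=[4,3,-]
Step 3: ref 1 -> FAULT, frames=[4,3,1]
Step 4: ref 1 -> HIT, frames=[4,3,1]
Step 5: ref 1 -> HIT, frames=[4,3,1]
Step 6: ref 4 -> HIT, frames=[4,3,1]
Step 7: ref 2 -> FAULT, evict 4, frames=[2,3,1]
At step 7: evicted page 4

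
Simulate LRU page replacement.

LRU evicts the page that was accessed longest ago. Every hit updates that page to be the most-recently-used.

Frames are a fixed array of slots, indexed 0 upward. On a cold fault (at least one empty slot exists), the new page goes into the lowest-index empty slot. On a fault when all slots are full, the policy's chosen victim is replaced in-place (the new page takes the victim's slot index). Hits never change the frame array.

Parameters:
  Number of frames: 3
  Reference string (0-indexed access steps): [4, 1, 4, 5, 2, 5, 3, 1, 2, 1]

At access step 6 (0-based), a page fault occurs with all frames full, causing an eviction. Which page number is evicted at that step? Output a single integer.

Step 0: ref 4 -> FAULT, frames=[4,-,-]
Step 1: ref 1 -> FAULT, frames=[4,1,-]
Step 2: ref 4 -> HIT, frames=[4,1,-]
Step 3: ref 5 -> FAULT, frames=[4,1,5]
Step 4: ref 2 -> FAULT, evict 1, frames=[4,2,5]
Step 5: ref 5 -> HIT, frames=[4,2,5]
Step 6: ref 3 -> FAULT, evict 4, frames=[3,2,5]
At step 6: evicted page 4

Answer: 4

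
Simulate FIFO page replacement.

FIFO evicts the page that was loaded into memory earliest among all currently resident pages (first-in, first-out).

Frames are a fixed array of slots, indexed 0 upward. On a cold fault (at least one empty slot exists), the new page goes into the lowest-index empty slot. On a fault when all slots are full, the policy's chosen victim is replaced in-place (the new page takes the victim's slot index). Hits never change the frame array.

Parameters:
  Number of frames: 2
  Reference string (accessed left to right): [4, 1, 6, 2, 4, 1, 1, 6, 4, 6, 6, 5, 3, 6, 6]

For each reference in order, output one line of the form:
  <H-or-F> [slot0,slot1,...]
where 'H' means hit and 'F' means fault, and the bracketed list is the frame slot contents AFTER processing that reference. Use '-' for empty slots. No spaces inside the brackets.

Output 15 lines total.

F [4,-]
F [4,1]
F [6,1]
F [6,2]
F [4,2]
F [4,1]
H [4,1]
F [6,1]
F [6,4]
H [6,4]
H [6,4]
F [5,4]
F [5,3]
F [6,3]
H [6,3]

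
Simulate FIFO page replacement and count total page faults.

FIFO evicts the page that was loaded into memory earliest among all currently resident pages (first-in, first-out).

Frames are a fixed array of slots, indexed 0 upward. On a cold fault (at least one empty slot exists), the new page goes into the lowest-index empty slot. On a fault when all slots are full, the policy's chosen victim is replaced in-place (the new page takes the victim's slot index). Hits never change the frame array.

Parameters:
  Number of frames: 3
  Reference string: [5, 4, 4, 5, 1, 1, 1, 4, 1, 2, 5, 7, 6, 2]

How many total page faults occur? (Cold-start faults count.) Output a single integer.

Answer: 8

Derivation:
Step 0: ref 5 → FAULT, frames=[5,-,-]
Step 1: ref 4 → FAULT, frames=[5,4,-]
Step 2: ref 4 → HIT, frames=[5,4,-]
Step 3: ref 5 → HIT, frames=[5,4,-]
Step 4: ref 1 → FAULT, frames=[5,4,1]
Step 5: ref 1 → HIT, frames=[5,4,1]
Step 6: ref 1 → HIT, frames=[5,4,1]
Step 7: ref 4 → HIT, frames=[5,4,1]
Step 8: ref 1 → HIT, frames=[5,4,1]
Step 9: ref 2 → FAULT (evict 5), frames=[2,4,1]
Step 10: ref 5 → FAULT (evict 4), frames=[2,5,1]
Step 11: ref 7 → FAULT (evict 1), frames=[2,5,7]
Step 12: ref 6 → FAULT (evict 2), frames=[6,5,7]
Step 13: ref 2 → FAULT (evict 5), frames=[6,2,7]
Total faults: 8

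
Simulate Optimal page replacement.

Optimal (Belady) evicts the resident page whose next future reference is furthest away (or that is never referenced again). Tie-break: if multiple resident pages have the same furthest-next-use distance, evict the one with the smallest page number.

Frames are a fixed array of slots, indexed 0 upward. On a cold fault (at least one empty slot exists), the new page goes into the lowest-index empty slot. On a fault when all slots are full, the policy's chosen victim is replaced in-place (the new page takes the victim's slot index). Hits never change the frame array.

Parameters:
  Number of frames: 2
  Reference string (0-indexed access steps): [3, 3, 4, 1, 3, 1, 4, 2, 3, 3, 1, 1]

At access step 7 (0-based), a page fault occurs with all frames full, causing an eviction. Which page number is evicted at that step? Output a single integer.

Answer: 4

Derivation:
Step 0: ref 3 -> FAULT, frames=[3,-]
Step 1: ref 3 -> HIT, frames=[3,-]
Step 2: ref 4 -> FAULT, frames=[3,4]
Step 3: ref 1 -> FAULT, evict 4, frames=[3,1]
Step 4: ref 3 -> HIT, frames=[3,1]
Step 5: ref 1 -> HIT, frames=[3,1]
Step 6: ref 4 -> FAULT, evict 1, frames=[3,4]
Step 7: ref 2 -> FAULT, evict 4, frames=[3,2]
At step 7: evicted page 4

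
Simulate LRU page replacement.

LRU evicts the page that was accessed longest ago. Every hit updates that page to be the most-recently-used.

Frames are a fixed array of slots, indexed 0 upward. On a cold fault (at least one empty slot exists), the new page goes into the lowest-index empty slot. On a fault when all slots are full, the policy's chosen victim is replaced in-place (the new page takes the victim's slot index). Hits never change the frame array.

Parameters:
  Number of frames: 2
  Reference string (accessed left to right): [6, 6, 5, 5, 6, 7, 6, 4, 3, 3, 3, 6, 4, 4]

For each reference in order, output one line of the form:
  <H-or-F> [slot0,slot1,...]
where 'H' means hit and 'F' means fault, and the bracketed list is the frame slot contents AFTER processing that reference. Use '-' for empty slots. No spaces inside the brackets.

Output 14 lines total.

F [6,-]
H [6,-]
F [6,5]
H [6,5]
H [6,5]
F [6,7]
H [6,7]
F [6,4]
F [3,4]
H [3,4]
H [3,4]
F [3,6]
F [4,6]
H [4,6]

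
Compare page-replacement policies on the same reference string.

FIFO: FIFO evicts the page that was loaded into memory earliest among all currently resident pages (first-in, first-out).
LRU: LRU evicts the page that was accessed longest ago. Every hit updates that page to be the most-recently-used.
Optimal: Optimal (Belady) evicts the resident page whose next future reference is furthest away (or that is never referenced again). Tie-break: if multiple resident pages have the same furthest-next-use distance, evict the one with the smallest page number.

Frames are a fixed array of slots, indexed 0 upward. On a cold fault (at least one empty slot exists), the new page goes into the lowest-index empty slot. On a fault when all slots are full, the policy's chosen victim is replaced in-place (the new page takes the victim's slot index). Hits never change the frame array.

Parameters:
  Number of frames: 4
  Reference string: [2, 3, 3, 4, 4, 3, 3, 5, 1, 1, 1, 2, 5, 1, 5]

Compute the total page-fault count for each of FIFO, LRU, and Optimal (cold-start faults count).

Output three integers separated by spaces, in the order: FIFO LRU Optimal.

--- FIFO ---
  step 0: ref 2 -> FAULT, frames=[2,-,-,-] (faults so far: 1)
  step 1: ref 3 -> FAULT, frames=[2,3,-,-] (faults so far: 2)
  step 2: ref 3 -> HIT, frames=[2,3,-,-] (faults so far: 2)
  step 3: ref 4 -> FAULT, frames=[2,3,4,-] (faults so far: 3)
  step 4: ref 4 -> HIT, frames=[2,3,4,-] (faults so far: 3)
  step 5: ref 3 -> HIT, frames=[2,3,4,-] (faults so far: 3)
  step 6: ref 3 -> HIT, frames=[2,3,4,-] (faults so far: 3)
  step 7: ref 5 -> FAULT, frames=[2,3,4,5] (faults so far: 4)
  step 8: ref 1 -> FAULT, evict 2, frames=[1,3,4,5] (faults so far: 5)
  step 9: ref 1 -> HIT, frames=[1,3,4,5] (faults so far: 5)
  step 10: ref 1 -> HIT, frames=[1,3,4,5] (faults so far: 5)
  step 11: ref 2 -> FAULT, evict 3, frames=[1,2,4,5] (faults so far: 6)
  step 12: ref 5 -> HIT, frames=[1,2,4,5] (faults so far: 6)
  step 13: ref 1 -> HIT, frames=[1,2,4,5] (faults so far: 6)
  step 14: ref 5 -> HIT, frames=[1,2,4,5] (faults so far: 6)
  FIFO total faults: 6
--- LRU ---
  step 0: ref 2 -> FAULT, frames=[2,-,-,-] (faults so far: 1)
  step 1: ref 3 -> FAULT, frames=[2,3,-,-] (faults so far: 2)
  step 2: ref 3 -> HIT, frames=[2,3,-,-] (faults so far: 2)
  step 3: ref 4 -> FAULT, frames=[2,3,4,-] (faults so far: 3)
  step 4: ref 4 -> HIT, frames=[2,3,4,-] (faults so far: 3)
  step 5: ref 3 -> HIT, frames=[2,3,4,-] (faults so far: 3)
  step 6: ref 3 -> HIT, frames=[2,3,4,-] (faults so far: 3)
  step 7: ref 5 -> FAULT, frames=[2,3,4,5] (faults so far: 4)
  step 8: ref 1 -> FAULT, evict 2, frames=[1,3,4,5] (faults so far: 5)
  step 9: ref 1 -> HIT, frames=[1,3,4,5] (faults so far: 5)
  step 10: ref 1 -> HIT, frames=[1,3,4,5] (faults so far: 5)
  step 11: ref 2 -> FAULT, evict 4, frames=[1,3,2,5] (faults so far: 6)
  step 12: ref 5 -> HIT, frames=[1,3,2,5] (faults so far: 6)
  step 13: ref 1 -> HIT, frames=[1,3,2,5] (faults so far: 6)
  step 14: ref 5 -> HIT, frames=[1,3,2,5] (faults so far: 6)
  LRU total faults: 6
--- Optimal ---
  step 0: ref 2 -> FAULT, frames=[2,-,-,-] (faults so far: 1)
  step 1: ref 3 -> FAULT, frames=[2,3,-,-] (faults so far: 2)
  step 2: ref 3 -> HIT, frames=[2,3,-,-] (faults so far: 2)
  step 3: ref 4 -> FAULT, frames=[2,3,4,-] (faults so far: 3)
  step 4: ref 4 -> HIT, frames=[2,3,4,-] (faults so far: 3)
  step 5: ref 3 -> HIT, frames=[2,3,4,-] (faults so far: 3)
  step 6: ref 3 -> HIT, frames=[2,3,4,-] (faults so far: 3)
  step 7: ref 5 -> FAULT, frames=[2,3,4,5] (faults so far: 4)
  step 8: ref 1 -> FAULT, evict 3, frames=[2,1,4,5] (faults so far: 5)
  step 9: ref 1 -> HIT, frames=[2,1,4,5] (faults so far: 5)
  step 10: ref 1 -> HIT, frames=[2,1,4,5] (faults so far: 5)
  step 11: ref 2 -> HIT, frames=[2,1,4,5] (faults so far: 5)
  step 12: ref 5 -> HIT, frames=[2,1,4,5] (faults so far: 5)
  step 13: ref 1 -> HIT, frames=[2,1,4,5] (faults so far: 5)
  step 14: ref 5 -> HIT, frames=[2,1,4,5] (faults so far: 5)
  Optimal total faults: 5

Answer: 6 6 5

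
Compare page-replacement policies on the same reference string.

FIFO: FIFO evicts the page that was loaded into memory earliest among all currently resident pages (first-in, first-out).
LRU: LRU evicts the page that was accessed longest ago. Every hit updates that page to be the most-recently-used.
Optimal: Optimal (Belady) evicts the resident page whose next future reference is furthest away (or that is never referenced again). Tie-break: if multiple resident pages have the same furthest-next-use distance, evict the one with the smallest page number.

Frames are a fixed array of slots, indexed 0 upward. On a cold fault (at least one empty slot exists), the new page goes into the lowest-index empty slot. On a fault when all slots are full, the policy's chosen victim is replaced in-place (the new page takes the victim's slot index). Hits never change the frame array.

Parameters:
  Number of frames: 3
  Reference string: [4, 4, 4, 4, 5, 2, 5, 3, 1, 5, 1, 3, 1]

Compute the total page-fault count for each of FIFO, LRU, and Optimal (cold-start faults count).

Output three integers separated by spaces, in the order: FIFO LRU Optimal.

Answer: 6 5 5

Derivation:
--- FIFO ---
  step 0: ref 4 -> FAULT, frames=[4,-,-] (faults so far: 1)
  step 1: ref 4 -> HIT, frames=[4,-,-] (faults so far: 1)
  step 2: ref 4 -> HIT, frames=[4,-,-] (faults so far: 1)
  step 3: ref 4 -> HIT, frames=[4,-,-] (faults so far: 1)
  step 4: ref 5 -> FAULT, frames=[4,5,-] (faults so far: 2)
  step 5: ref 2 -> FAULT, frames=[4,5,2] (faults so far: 3)
  step 6: ref 5 -> HIT, frames=[4,5,2] (faults so far: 3)
  step 7: ref 3 -> FAULT, evict 4, frames=[3,5,2] (faults so far: 4)
  step 8: ref 1 -> FAULT, evict 5, frames=[3,1,2] (faults so far: 5)
  step 9: ref 5 -> FAULT, evict 2, frames=[3,1,5] (faults so far: 6)
  step 10: ref 1 -> HIT, frames=[3,1,5] (faults so far: 6)
  step 11: ref 3 -> HIT, frames=[3,1,5] (faults so far: 6)
  step 12: ref 1 -> HIT, frames=[3,1,5] (faults so far: 6)
  FIFO total faults: 6
--- LRU ---
  step 0: ref 4 -> FAULT, frames=[4,-,-] (faults so far: 1)
  step 1: ref 4 -> HIT, frames=[4,-,-] (faults so far: 1)
  step 2: ref 4 -> HIT, frames=[4,-,-] (faults so far: 1)
  step 3: ref 4 -> HIT, frames=[4,-,-] (faults so far: 1)
  step 4: ref 5 -> FAULT, frames=[4,5,-] (faults so far: 2)
  step 5: ref 2 -> FAULT, frames=[4,5,2] (faults so far: 3)
  step 6: ref 5 -> HIT, frames=[4,5,2] (faults so far: 3)
  step 7: ref 3 -> FAULT, evict 4, frames=[3,5,2] (faults so far: 4)
  step 8: ref 1 -> FAULT, evict 2, frames=[3,5,1] (faults so far: 5)
  step 9: ref 5 -> HIT, frames=[3,5,1] (faults so far: 5)
  step 10: ref 1 -> HIT, frames=[3,5,1] (faults so far: 5)
  step 11: ref 3 -> HIT, frames=[3,5,1] (faults so far: 5)
  step 12: ref 1 -> HIT, frames=[3,5,1] (faults so far: 5)
  LRU total faults: 5
--- Optimal ---
  step 0: ref 4 -> FAULT, frames=[4,-,-] (faults so far: 1)
  step 1: ref 4 -> HIT, frames=[4,-,-] (faults so far: 1)
  step 2: ref 4 -> HIT, frames=[4,-,-] (faults so far: 1)
  step 3: ref 4 -> HIT, frames=[4,-,-] (faults so far: 1)
  step 4: ref 5 -> FAULT, frames=[4,5,-] (faults so far: 2)
  step 5: ref 2 -> FAULT, frames=[4,5,2] (faults so far: 3)
  step 6: ref 5 -> HIT, frames=[4,5,2] (faults so far: 3)
  step 7: ref 3 -> FAULT, evict 2, frames=[4,5,3] (faults so far: 4)
  step 8: ref 1 -> FAULT, evict 4, frames=[1,5,3] (faults so far: 5)
  step 9: ref 5 -> HIT, frames=[1,5,3] (faults so far: 5)
  step 10: ref 1 -> HIT, frames=[1,5,3] (faults so far: 5)
  step 11: ref 3 -> HIT, frames=[1,5,3] (faults so far: 5)
  step 12: ref 1 -> HIT, frames=[1,5,3] (faults so far: 5)
  Optimal total faults: 5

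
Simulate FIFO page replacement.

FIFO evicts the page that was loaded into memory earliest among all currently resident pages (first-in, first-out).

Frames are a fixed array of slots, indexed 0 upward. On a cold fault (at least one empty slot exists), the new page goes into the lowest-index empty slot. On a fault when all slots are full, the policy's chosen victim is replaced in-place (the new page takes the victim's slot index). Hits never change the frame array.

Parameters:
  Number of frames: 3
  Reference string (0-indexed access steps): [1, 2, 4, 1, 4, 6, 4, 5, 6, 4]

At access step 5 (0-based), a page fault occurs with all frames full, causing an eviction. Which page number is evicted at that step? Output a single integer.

Answer: 1

Derivation:
Step 0: ref 1 -> FAULT, frames=[1,-,-]
Step 1: ref 2 -> FAULT, frames=[1,2,-]
Step 2: ref 4 -> FAULT, frames=[1,2,4]
Step 3: ref 1 -> HIT, frames=[1,2,4]
Step 4: ref 4 -> HIT, frames=[1,2,4]
Step 5: ref 6 -> FAULT, evict 1, frames=[6,2,4]
At step 5: evicted page 1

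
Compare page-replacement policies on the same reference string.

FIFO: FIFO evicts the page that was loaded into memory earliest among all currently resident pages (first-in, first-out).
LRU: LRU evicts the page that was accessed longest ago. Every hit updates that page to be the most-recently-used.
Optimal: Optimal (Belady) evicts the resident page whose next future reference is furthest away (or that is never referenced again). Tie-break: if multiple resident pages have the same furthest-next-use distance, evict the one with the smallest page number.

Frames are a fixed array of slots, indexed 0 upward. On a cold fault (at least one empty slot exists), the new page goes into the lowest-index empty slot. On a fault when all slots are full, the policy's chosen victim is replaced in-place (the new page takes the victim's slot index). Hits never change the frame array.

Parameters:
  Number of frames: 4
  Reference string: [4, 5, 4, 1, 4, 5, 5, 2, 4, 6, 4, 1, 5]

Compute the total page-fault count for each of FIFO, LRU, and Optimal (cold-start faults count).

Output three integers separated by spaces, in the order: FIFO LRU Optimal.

Answer: 7 7 5

Derivation:
--- FIFO ---
  step 0: ref 4 -> FAULT, frames=[4,-,-,-] (faults so far: 1)
  step 1: ref 5 -> FAULT, frames=[4,5,-,-] (faults so far: 2)
  step 2: ref 4 -> HIT, frames=[4,5,-,-] (faults so far: 2)
  step 3: ref 1 -> FAULT, frames=[4,5,1,-] (faults so far: 3)
  step 4: ref 4 -> HIT, frames=[4,5,1,-] (faults so far: 3)
  step 5: ref 5 -> HIT, frames=[4,5,1,-] (faults so far: 3)
  step 6: ref 5 -> HIT, frames=[4,5,1,-] (faults so far: 3)
  step 7: ref 2 -> FAULT, frames=[4,5,1,2] (faults so far: 4)
  step 8: ref 4 -> HIT, frames=[4,5,1,2] (faults so far: 4)
  step 9: ref 6 -> FAULT, evict 4, frames=[6,5,1,2] (faults so far: 5)
  step 10: ref 4 -> FAULT, evict 5, frames=[6,4,1,2] (faults so far: 6)
  step 11: ref 1 -> HIT, frames=[6,4,1,2] (faults so far: 6)
  step 12: ref 5 -> FAULT, evict 1, frames=[6,4,5,2] (faults so far: 7)
  FIFO total faults: 7
--- LRU ---
  step 0: ref 4 -> FAULT, frames=[4,-,-,-] (faults so far: 1)
  step 1: ref 5 -> FAULT, frames=[4,5,-,-] (faults so far: 2)
  step 2: ref 4 -> HIT, frames=[4,5,-,-] (faults so far: 2)
  step 3: ref 1 -> FAULT, frames=[4,5,1,-] (faults so far: 3)
  step 4: ref 4 -> HIT, frames=[4,5,1,-] (faults so far: 3)
  step 5: ref 5 -> HIT, frames=[4,5,1,-] (faults so far: 3)
  step 6: ref 5 -> HIT, frames=[4,5,1,-] (faults so far: 3)
  step 7: ref 2 -> FAULT, frames=[4,5,1,2] (faults so far: 4)
  step 8: ref 4 -> HIT, frames=[4,5,1,2] (faults so far: 4)
  step 9: ref 6 -> FAULT, evict 1, frames=[4,5,6,2] (faults so far: 5)
  step 10: ref 4 -> HIT, frames=[4,5,6,2] (faults so far: 5)
  step 11: ref 1 -> FAULT, evict 5, frames=[4,1,6,2] (faults so far: 6)
  step 12: ref 5 -> FAULT, evict 2, frames=[4,1,6,5] (faults so far: 7)
  LRU total faults: 7
--- Optimal ---
  step 0: ref 4 -> FAULT, frames=[4,-,-,-] (faults so far: 1)
  step 1: ref 5 -> FAULT, frames=[4,5,-,-] (faults so far: 2)
  step 2: ref 4 -> HIT, frames=[4,5,-,-] (faults so far: 2)
  step 3: ref 1 -> FAULT, frames=[4,5,1,-] (faults so far: 3)
  step 4: ref 4 -> HIT, frames=[4,5,1,-] (faults so far: 3)
  step 5: ref 5 -> HIT, frames=[4,5,1,-] (faults so far: 3)
  step 6: ref 5 -> HIT, frames=[4,5,1,-] (faults so far: 3)
  step 7: ref 2 -> FAULT, frames=[4,5,1,2] (faults so far: 4)
  step 8: ref 4 -> HIT, frames=[4,5,1,2] (faults so far: 4)
  step 9: ref 6 -> FAULT, evict 2, frames=[4,5,1,6] (faults so far: 5)
  step 10: ref 4 -> HIT, frames=[4,5,1,6] (faults so far: 5)
  step 11: ref 1 -> HIT, frames=[4,5,1,6] (faults so far: 5)
  step 12: ref 5 -> HIT, frames=[4,5,1,6] (faults so far: 5)
  Optimal total faults: 5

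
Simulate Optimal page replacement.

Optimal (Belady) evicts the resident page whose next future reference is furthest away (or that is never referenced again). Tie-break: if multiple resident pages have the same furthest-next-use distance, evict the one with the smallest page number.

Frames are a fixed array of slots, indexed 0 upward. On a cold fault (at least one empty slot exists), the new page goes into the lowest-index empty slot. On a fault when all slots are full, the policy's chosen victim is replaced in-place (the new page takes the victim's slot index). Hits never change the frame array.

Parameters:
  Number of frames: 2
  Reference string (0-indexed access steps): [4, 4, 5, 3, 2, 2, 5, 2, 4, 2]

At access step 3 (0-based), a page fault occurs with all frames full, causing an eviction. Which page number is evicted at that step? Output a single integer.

Step 0: ref 4 -> FAULT, frames=[4,-]
Step 1: ref 4 -> HIT, frames=[4,-]
Step 2: ref 5 -> FAULT, frames=[4,5]
Step 3: ref 3 -> FAULT, evict 4, frames=[3,5]
At step 3: evicted page 4

Answer: 4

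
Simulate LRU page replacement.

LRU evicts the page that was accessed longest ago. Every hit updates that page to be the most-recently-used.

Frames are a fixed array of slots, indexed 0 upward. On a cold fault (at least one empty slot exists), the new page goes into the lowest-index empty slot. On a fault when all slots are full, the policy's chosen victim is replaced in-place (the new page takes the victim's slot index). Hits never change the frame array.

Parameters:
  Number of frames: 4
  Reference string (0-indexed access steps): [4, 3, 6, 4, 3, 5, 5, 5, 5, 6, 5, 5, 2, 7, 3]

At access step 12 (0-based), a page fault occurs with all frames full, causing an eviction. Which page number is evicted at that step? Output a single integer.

Step 0: ref 4 -> FAULT, frames=[4,-,-,-]
Step 1: ref 3 -> FAULT, frames=[4,3,-,-]
Step 2: ref 6 -> FAULT, frames=[4,3,6,-]
Step 3: ref 4 -> HIT, frames=[4,3,6,-]
Step 4: ref 3 -> HIT, frames=[4,3,6,-]
Step 5: ref 5 -> FAULT, frames=[4,3,6,5]
Step 6: ref 5 -> HIT, frames=[4,3,6,5]
Step 7: ref 5 -> HIT, frames=[4,3,6,5]
Step 8: ref 5 -> HIT, frames=[4,3,6,5]
Step 9: ref 6 -> HIT, frames=[4,3,6,5]
Step 10: ref 5 -> HIT, frames=[4,3,6,5]
Step 11: ref 5 -> HIT, frames=[4,3,6,5]
Step 12: ref 2 -> FAULT, evict 4, frames=[2,3,6,5]
At step 12: evicted page 4

Answer: 4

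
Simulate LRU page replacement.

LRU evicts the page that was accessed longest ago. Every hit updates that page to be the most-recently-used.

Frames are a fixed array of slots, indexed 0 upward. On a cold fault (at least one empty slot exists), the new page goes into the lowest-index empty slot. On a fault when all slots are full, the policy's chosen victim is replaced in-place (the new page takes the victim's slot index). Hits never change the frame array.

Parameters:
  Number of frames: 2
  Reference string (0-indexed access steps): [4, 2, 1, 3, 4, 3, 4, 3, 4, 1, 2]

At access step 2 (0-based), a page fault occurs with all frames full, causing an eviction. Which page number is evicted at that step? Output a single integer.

Answer: 4

Derivation:
Step 0: ref 4 -> FAULT, frames=[4,-]
Step 1: ref 2 -> FAULT, frames=[4,2]
Step 2: ref 1 -> FAULT, evict 4, frames=[1,2]
At step 2: evicted page 4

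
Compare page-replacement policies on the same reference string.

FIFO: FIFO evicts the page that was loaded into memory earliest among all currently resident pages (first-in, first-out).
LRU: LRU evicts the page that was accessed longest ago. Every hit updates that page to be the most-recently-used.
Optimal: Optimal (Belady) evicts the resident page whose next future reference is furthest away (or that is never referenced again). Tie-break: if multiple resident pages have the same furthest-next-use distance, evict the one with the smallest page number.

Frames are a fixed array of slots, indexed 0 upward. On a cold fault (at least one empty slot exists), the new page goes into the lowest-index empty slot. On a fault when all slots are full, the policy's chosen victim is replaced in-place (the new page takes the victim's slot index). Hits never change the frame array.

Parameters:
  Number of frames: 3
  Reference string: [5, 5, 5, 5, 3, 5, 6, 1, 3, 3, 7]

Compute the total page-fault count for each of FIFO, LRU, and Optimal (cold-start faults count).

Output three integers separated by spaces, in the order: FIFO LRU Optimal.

Answer: 5 6 5

Derivation:
--- FIFO ---
  step 0: ref 5 -> FAULT, frames=[5,-,-] (faults so far: 1)
  step 1: ref 5 -> HIT, frames=[5,-,-] (faults so far: 1)
  step 2: ref 5 -> HIT, frames=[5,-,-] (faults so far: 1)
  step 3: ref 5 -> HIT, frames=[5,-,-] (faults so far: 1)
  step 4: ref 3 -> FAULT, frames=[5,3,-] (faults so far: 2)
  step 5: ref 5 -> HIT, frames=[5,3,-] (faults so far: 2)
  step 6: ref 6 -> FAULT, frames=[5,3,6] (faults so far: 3)
  step 7: ref 1 -> FAULT, evict 5, frames=[1,3,6] (faults so far: 4)
  step 8: ref 3 -> HIT, frames=[1,3,6] (faults so far: 4)
  step 9: ref 3 -> HIT, frames=[1,3,6] (faults so far: 4)
  step 10: ref 7 -> FAULT, evict 3, frames=[1,7,6] (faults so far: 5)
  FIFO total faults: 5
--- LRU ---
  step 0: ref 5 -> FAULT, frames=[5,-,-] (faults so far: 1)
  step 1: ref 5 -> HIT, frames=[5,-,-] (faults so far: 1)
  step 2: ref 5 -> HIT, frames=[5,-,-] (faults so far: 1)
  step 3: ref 5 -> HIT, frames=[5,-,-] (faults so far: 1)
  step 4: ref 3 -> FAULT, frames=[5,3,-] (faults so far: 2)
  step 5: ref 5 -> HIT, frames=[5,3,-] (faults so far: 2)
  step 6: ref 6 -> FAULT, frames=[5,3,6] (faults so far: 3)
  step 7: ref 1 -> FAULT, evict 3, frames=[5,1,6] (faults so far: 4)
  step 8: ref 3 -> FAULT, evict 5, frames=[3,1,6] (faults so far: 5)
  step 9: ref 3 -> HIT, frames=[3,1,6] (faults so far: 5)
  step 10: ref 7 -> FAULT, evict 6, frames=[3,1,7] (faults so far: 6)
  LRU total faults: 6
--- Optimal ---
  step 0: ref 5 -> FAULT, frames=[5,-,-] (faults so far: 1)
  step 1: ref 5 -> HIT, frames=[5,-,-] (faults so far: 1)
  step 2: ref 5 -> HIT, frames=[5,-,-] (faults so far: 1)
  step 3: ref 5 -> HIT, frames=[5,-,-] (faults so far: 1)
  step 4: ref 3 -> FAULT, frames=[5,3,-] (faults so far: 2)
  step 5: ref 5 -> HIT, frames=[5,3,-] (faults so far: 2)
  step 6: ref 6 -> FAULT, frames=[5,3,6] (faults so far: 3)
  step 7: ref 1 -> FAULT, evict 5, frames=[1,3,6] (faults so far: 4)
  step 8: ref 3 -> HIT, frames=[1,3,6] (faults so far: 4)
  step 9: ref 3 -> HIT, frames=[1,3,6] (faults so far: 4)
  step 10: ref 7 -> FAULT, evict 1, frames=[7,3,6] (faults so far: 5)
  Optimal total faults: 5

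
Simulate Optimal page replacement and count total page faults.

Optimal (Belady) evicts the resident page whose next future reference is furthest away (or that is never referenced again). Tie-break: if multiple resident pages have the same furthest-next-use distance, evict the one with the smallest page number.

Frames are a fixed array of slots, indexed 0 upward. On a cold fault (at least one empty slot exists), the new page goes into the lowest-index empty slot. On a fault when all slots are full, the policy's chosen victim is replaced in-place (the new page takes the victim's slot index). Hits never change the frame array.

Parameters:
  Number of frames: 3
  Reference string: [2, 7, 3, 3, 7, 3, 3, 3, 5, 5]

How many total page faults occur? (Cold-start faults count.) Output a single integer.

Answer: 4

Derivation:
Step 0: ref 2 → FAULT, frames=[2,-,-]
Step 1: ref 7 → FAULT, frames=[2,7,-]
Step 2: ref 3 → FAULT, frames=[2,7,3]
Step 3: ref 3 → HIT, frames=[2,7,3]
Step 4: ref 7 → HIT, frames=[2,7,3]
Step 5: ref 3 → HIT, frames=[2,7,3]
Step 6: ref 3 → HIT, frames=[2,7,3]
Step 7: ref 3 → HIT, frames=[2,7,3]
Step 8: ref 5 → FAULT (evict 2), frames=[5,7,3]
Step 9: ref 5 → HIT, frames=[5,7,3]
Total faults: 4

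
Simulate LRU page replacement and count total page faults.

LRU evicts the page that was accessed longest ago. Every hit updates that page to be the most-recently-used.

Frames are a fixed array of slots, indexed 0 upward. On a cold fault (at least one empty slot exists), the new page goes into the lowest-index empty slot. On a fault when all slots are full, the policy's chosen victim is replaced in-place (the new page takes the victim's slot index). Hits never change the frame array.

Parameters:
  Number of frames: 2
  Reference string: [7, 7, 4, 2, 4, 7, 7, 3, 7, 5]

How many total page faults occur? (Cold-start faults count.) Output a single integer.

Step 0: ref 7 → FAULT, frames=[7,-]
Step 1: ref 7 → HIT, frames=[7,-]
Step 2: ref 4 → FAULT, frames=[7,4]
Step 3: ref 2 → FAULT (evict 7), frames=[2,4]
Step 4: ref 4 → HIT, frames=[2,4]
Step 5: ref 7 → FAULT (evict 2), frames=[7,4]
Step 6: ref 7 → HIT, frames=[7,4]
Step 7: ref 3 → FAULT (evict 4), frames=[7,3]
Step 8: ref 7 → HIT, frames=[7,3]
Step 9: ref 5 → FAULT (evict 3), frames=[7,5]
Total faults: 6

Answer: 6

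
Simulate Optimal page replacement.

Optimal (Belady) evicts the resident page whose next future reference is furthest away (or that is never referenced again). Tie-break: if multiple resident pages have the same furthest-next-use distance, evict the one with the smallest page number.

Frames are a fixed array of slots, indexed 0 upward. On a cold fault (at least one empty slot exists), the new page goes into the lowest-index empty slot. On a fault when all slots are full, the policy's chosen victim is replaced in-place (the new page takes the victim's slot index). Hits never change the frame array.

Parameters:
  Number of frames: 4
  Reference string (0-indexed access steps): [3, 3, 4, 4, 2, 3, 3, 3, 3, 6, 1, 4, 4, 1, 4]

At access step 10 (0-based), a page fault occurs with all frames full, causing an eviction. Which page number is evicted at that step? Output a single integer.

Answer: 2

Derivation:
Step 0: ref 3 -> FAULT, frames=[3,-,-,-]
Step 1: ref 3 -> HIT, frames=[3,-,-,-]
Step 2: ref 4 -> FAULT, frames=[3,4,-,-]
Step 3: ref 4 -> HIT, frames=[3,4,-,-]
Step 4: ref 2 -> FAULT, frames=[3,4,2,-]
Step 5: ref 3 -> HIT, frames=[3,4,2,-]
Step 6: ref 3 -> HIT, frames=[3,4,2,-]
Step 7: ref 3 -> HIT, frames=[3,4,2,-]
Step 8: ref 3 -> HIT, frames=[3,4,2,-]
Step 9: ref 6 -> FAULT, frames=[3,4,2,6]
Step 10: ref 1 -> FAULT, evict 2, frames=[3,4,1,6]
At step 10: evicted page 2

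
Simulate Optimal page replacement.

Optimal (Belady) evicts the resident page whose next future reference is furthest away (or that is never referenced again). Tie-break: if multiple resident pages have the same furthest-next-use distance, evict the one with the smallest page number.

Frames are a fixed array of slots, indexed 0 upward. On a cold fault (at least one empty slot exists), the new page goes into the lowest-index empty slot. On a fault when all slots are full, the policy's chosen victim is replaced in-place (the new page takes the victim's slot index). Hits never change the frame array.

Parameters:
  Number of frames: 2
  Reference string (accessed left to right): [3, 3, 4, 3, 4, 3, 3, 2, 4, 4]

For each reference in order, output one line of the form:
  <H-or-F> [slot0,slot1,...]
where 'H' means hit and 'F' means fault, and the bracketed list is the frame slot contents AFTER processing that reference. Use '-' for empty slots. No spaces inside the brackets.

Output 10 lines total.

F [3,-]
H [3,-]
F [3,4]
H [3,4]
H [3,4]
H [3,4]
H [3,4]
F [2,4]
H [2,4]
H [2,4]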